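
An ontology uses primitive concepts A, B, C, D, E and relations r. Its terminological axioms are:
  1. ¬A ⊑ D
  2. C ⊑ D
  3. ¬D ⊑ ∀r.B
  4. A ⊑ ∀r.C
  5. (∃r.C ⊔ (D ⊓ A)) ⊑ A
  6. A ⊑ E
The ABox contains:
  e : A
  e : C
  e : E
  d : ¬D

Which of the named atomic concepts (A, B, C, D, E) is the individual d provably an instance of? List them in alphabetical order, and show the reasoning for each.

{A, E}

1. d : A?  L(d) = {¬D} ∪ {¬A}
   clash {D, ¬D} at d — d ∈ A
2. d : B?  L(d) = {¬D} ∪ {¬B}
   apply at d: ¬D⊑∀r.B
   open: L(d) ⊇ {A, E, ¬B, ¬C, ¬D, …} — d ∉ B possible
3. d : C?  L(d) = {¬D} ∪ {¬C}
   apply at d: ¬D⊑∀r.B
   open: L(d) ⊇ {A, E, ¬C, ¬D, ∀r.B, …} — d ∉ C possible
4. d : D?  L(d) = {¬D} ∪ {¬D}
   apply at d: ¬D⊑∀r.B
   open: L(d) ⊇ {A, E, ¬C, ¬D, ∀r.B, …} — d ∉ D possible
5. d : E?  L(d) = {¬D} ∪ {¬E}
   clash {D, ¬D} at d — d ∈ E
6. Entailed for d: {A, E}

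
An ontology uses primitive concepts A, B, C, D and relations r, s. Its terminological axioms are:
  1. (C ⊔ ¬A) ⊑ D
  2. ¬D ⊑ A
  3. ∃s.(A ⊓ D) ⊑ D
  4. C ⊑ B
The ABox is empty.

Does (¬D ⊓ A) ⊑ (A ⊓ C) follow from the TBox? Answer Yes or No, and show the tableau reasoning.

1. (¬D ⊓ A) ⊑ (A ⊓ C)  ⇔  ((¬D ⊓ A) ⊓ (¬A ⊔ ¬C)) unsat w.r.t. T
   open: L(x₀) ⊇ {A, ¬C, ¬D, ∀s.(¬A ⊔ ¬D)}
2. Hence (¬D ⊓ A) ⊑ (A ⊓ C): not entailed.

No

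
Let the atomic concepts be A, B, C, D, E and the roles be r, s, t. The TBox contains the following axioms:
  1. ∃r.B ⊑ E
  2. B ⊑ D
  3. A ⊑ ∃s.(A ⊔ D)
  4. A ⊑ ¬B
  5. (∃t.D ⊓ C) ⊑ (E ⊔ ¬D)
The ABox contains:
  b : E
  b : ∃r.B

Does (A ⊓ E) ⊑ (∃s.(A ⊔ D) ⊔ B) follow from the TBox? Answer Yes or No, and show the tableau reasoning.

1. (A ⊓ E) ⊑ (∃s.(A ⊔ D) ⊔ B)  ⇔  ((A ⊓ E) ⊓ (∀s.(¬A ⊓ ¬D) ⊓ ¬B)) unsat w.r.t. T
   all branches close; clash {D, ¬D} at an ∃-successor
2. Hence (A ⊓ E) ⊑ (∃s.(A ⊔ D) ⊔ B): entailed.

Yes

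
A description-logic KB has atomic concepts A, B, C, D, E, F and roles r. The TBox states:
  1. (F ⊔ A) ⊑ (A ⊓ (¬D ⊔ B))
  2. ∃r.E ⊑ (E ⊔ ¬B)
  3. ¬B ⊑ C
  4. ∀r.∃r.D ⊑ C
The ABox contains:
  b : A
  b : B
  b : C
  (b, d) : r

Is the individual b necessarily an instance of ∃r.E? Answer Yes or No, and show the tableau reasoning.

No

1. b : ∃r.E?  L(b) = {A, B, C} ∪ {∀r.¬E}
   open: L(b) ⊇ {A, B, C, ∀r.¬E} — b ∉ ∃r.E possible
2. Hence b : ∃r.E: not entailed.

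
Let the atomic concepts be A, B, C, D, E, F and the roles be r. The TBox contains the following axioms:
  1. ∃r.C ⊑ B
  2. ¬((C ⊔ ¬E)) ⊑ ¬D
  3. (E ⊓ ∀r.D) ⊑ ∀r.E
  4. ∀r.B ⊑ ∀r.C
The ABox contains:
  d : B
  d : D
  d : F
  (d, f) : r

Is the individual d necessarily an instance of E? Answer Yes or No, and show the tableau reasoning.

No

1. d : E?  L(d) = {B, D, F} ∪ {¬E}
   open: L(d) ⊇ {B, D, F, ¬E, ∃r.¬B} (+ ∃-successors) — d ∉ E possible
2. Hence d : E: not entailed.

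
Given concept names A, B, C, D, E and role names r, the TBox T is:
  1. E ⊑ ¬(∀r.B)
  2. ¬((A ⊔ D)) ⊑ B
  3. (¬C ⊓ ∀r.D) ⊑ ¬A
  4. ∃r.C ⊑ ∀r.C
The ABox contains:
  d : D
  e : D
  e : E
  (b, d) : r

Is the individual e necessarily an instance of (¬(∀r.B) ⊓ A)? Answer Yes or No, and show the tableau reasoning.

1. e : (¬(∀r.B) ⊓ A)?  L(e) = {D, E} ∪ {(∀r.B ⊔ ¬A)}
   apply at e: E⊑¬(∀r.B)
   open: L(e) ⊇ {D, E, ¬A, ∀r.¬C, ∃r.¬B} (+ ∃-successors) — e ∉ (¬(∀r.B) ⊓ A) possible
2. Hence e : (¬(∀r.B) ⊓ A): not entailed.

No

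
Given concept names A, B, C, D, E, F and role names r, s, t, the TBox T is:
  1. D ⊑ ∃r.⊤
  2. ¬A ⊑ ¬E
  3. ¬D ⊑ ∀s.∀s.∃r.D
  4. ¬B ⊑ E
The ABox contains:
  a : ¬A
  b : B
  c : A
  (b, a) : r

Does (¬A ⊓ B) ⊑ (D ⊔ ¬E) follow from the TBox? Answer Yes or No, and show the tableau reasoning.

Yes

1. (¬A ⊓ B) ⊑ (D ⊔ ¬E)  ⇔  ((¬A ⊓ B) ⊓ (¬D ⊓ E)) unsat w.r.t. T
   all branches close; clash {E, ¬E} at x₀
2. Hence (¬A ⊓ B) ⊑ (D ⊔ ¬E): entailed.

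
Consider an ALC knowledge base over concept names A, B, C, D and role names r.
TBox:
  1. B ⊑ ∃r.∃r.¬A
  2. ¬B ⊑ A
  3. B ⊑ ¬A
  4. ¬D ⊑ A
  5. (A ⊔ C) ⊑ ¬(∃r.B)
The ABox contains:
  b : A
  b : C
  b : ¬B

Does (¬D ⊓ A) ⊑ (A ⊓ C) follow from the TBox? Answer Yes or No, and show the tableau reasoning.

1. (¬D ⊓ A) ⊑ (A ⊓ C)  ⇔  ((¬D ⊓ A) ⊓ (¬A ⊔ ¬C)) unsat w.r.t. T
   open: L(x₀) ⊇ {A, ¬B, ¬C, ¬D, ∀r.¬B}
2. Hence (¬D ⊓ A) ⊑ (A ⊓ C): not entailed.

No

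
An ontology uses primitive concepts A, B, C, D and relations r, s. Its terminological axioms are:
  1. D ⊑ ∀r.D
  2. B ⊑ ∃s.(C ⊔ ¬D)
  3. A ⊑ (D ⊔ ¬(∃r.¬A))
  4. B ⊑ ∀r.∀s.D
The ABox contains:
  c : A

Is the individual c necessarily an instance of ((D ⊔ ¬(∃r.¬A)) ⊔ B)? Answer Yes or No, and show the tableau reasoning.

Yes

1. c : ((D ⊔ ¬(∃r.¬A)) ⊔ B)?  L(c) = {A} ∪ {((¬D ⊓ ∃r.¬A) ⊓ ¬B)}
   clash {A, ¬A} at an ∃-successor — c ∈ ((D ⊔ ¬(∃r.¬A)) ⊔ B)
2. Hence c : ((D ⊔ ¬(∃r.¬A)) ⊔ B): entailed.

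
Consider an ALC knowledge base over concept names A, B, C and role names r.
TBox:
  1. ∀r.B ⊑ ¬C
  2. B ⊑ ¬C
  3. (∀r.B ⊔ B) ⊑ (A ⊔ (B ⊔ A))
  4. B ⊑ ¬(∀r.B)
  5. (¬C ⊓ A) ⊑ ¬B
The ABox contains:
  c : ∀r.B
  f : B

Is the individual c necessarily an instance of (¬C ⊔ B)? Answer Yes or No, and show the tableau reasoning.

1. c : (¬C ⊔ B)?  L(c) = {∀r.B} ∪ {(C ⊓ ¬B)}
   clash {C, ¬C} at c — c ∈ (¬C ⊔ B)
2. Hence c : (¬C ⊔ B): entailed.

Yes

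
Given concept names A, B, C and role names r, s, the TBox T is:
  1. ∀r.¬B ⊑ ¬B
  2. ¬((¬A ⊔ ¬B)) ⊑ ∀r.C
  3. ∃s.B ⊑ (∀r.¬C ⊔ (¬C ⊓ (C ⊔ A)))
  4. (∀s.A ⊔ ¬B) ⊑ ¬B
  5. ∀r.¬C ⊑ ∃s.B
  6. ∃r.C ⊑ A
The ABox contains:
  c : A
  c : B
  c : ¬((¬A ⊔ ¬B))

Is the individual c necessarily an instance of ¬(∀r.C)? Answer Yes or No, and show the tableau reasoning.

No

1. c : ¬(∀r.C)?  L(c) = {A, B, ¬((¬A ⊔ ¬B))} ∪ {∀r.C}
   open: L(c) ⊇ {A, B, ∀r.C, ∀s.¬B, ∃r.B, …} (+ ∃-successors) — c ∉ ¬(∀r.C) possible
2. Hence c : ¬(∀r.C): not entailed.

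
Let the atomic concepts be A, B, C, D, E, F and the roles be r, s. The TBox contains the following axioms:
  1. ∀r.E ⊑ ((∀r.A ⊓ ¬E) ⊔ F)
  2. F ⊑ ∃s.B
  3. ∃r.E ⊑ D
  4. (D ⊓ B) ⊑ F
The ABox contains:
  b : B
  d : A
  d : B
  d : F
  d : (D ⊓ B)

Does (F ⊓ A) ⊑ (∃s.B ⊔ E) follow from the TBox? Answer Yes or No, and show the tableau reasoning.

Yes

1. (F ⊓ A) ⊑ (∃s.B ⊔ E)  ⇔  ((F ⊓ A) ⊓ (∀s.¬B ⊓ ¬E)) unsat w.r.t. T
   all branches close; clash {B, ¬B} at an ∃-successor
2. Hence (F ⊓ A) ⊑ (∃s.B ⊔ E): entailed.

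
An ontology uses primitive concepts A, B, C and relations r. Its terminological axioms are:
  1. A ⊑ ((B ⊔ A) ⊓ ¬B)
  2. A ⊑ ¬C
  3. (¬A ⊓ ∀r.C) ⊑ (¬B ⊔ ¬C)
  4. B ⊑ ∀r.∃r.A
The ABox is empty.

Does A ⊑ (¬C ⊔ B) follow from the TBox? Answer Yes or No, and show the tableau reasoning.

Yes

1. A ⊑ (¬C ⊔ B)  ⇔  (A ⊓ (C ⊓ ¬B)) unsat w.r.t. T
   all branches close; clash {C, ¬C} at x₀
2. Hence A ⊑ (¬C ⊔ B): entailed.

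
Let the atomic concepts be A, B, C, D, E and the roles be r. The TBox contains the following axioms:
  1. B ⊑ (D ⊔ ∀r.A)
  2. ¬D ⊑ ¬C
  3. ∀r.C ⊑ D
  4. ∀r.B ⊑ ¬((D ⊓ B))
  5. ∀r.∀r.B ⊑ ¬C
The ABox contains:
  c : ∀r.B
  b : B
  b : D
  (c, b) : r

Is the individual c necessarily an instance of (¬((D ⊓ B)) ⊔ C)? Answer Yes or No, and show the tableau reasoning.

Yes

1. c : (¬((D ⊓ B)) ⊔ C)?  L(c) = {∀r.B} ∪ {((D ⊓ B) ⊓ ¬C)}
   clash {B, ¬B} at c — c ∈ (¬((D ⊓ B)) ⊔ C)
2. Hence c : (¬((D ⊓ B)) ⊔ C): entailed.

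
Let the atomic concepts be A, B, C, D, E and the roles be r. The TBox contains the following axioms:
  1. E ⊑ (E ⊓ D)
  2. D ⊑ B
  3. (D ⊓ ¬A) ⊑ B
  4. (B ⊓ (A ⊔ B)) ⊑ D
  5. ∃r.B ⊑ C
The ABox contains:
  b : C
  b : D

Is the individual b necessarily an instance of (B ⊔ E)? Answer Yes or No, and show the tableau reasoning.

Yes

1. b : (B ⊔ E)?  L(b) = {C, D} ∪ {(¬B ⊓ ¬E)}
   clash {B, ¬B} at b — b ∈ (B ⊔ E)
2. Hence b : (B ⊔ E): entailed.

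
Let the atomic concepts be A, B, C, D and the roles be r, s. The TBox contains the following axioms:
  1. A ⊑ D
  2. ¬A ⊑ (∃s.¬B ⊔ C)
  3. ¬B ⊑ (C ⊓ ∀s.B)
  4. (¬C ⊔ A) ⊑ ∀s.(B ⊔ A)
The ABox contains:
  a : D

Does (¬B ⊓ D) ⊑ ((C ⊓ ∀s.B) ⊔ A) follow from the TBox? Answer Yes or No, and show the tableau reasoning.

1. (¬B ⊓ D) ⊑ ((C ⊓ ∀s.B) ⊔ A)  ⇔  ((¬B ⊓ D) ⊓ ((¬C ⊔ ∃s.¬B) ⊓ ¬A)) unsat w.r.t. T
   all branches close; clash {B, ¬B} at an ∃-successor
2. Hence (¬B ⊓ D) ⊑ ((C ⊓ ∀s.B) ⊔ A): entailed.

Yes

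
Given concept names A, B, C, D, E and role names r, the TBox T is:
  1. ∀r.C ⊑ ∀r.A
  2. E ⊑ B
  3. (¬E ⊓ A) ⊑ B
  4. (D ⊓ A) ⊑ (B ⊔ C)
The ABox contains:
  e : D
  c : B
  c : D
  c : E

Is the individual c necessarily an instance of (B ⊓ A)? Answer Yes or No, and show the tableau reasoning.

1. c : (B ⊓ A)?  L(c) = {B, D, E} ∪ {(¬B ⊔ ¬A)}
   open: L(c) ⊇ {B, D, E, ¬A, ∃r.¬C} (+ ∃-successors) — c ∉ (B ⊓ A) possible
2. Hence c : (B ⊓ A): not entailed.

No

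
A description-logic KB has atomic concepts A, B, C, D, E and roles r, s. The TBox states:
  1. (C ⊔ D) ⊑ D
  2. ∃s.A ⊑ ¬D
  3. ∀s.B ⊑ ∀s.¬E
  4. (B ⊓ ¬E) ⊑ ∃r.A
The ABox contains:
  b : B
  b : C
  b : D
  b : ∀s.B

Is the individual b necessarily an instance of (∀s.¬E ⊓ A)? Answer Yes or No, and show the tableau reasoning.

1. b : (∀s.¬E ⊓ A)?  L(b) = {B, C, D, ∀s.B} ∪ {(∃s.E ⊔ ¬A)}
   apply at b: ∀s.B⊑∀s.¬E
   open: L(b) ⊇ {B, C, D, E, ¬A, …} — b ∉ (∀s.¬E ⊓ A) possible
2. Hence b : (∀s.¬E ⊓ A): not entailed.

No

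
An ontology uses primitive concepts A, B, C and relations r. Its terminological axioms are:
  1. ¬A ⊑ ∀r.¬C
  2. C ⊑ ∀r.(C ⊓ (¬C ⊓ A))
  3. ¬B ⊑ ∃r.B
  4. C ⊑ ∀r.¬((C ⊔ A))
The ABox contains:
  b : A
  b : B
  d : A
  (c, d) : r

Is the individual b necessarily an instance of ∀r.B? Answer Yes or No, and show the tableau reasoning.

1. b : ∀r.B?  L(b) = {A, B} ∪ {∃r.¬B}
   open: L(b) ⊇ {A, B, ¬C, ∃r.¬B} (+ ∃-successors) — b ∉ ∀r.B possible
2. Hence b : ∀r.B: not entailed.

No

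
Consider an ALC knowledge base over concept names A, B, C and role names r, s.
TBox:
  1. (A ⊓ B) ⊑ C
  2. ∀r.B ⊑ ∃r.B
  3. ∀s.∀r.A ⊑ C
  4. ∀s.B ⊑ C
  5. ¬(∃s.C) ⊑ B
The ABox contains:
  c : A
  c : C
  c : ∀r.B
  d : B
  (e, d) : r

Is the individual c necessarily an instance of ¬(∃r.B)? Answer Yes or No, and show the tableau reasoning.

1. c : ¬(∃r.B)?  L(c) = {A, C, ∀r.B} ∪ {∃r.B}
   open: L(c) ⊇ {A, C, ∀r.B, ∃r.B, ∃s.C} (+ ∃-successors) — c ∉ ¬(∃r.B) possible
2. Hence c : ¬(∃r.B): not entailed.

No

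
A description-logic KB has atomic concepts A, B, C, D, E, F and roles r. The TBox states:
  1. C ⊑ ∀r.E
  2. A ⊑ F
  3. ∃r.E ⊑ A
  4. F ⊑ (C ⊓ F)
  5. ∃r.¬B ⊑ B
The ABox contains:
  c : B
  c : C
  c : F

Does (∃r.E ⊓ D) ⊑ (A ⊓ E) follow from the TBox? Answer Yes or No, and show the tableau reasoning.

1. (∃r.E ⊓ D) ⊑ (A ⊓ E)  ⇔  ((∃r.E ⊓ D) ⊓ (¬A ⊔ ¬E)) unsat w.r.t. T
   apply at x₀: ∃r.E⊑A
   open: L(x₀) ⊇ {A, C, D, F, ¬E, …} (+ ∃-successors)
2. Hence (∃r.E ⊓ D) ⊑ (A ⊓ E): not entailed.

No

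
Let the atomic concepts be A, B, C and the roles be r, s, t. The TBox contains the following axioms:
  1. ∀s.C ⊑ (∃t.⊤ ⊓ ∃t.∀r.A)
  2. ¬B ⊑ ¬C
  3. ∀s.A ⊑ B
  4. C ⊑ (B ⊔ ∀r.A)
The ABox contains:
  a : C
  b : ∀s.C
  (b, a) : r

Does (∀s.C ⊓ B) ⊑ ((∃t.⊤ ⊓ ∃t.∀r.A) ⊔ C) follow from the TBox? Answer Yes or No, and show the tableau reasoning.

Yes

1. (∀s.C ⊓ B) ⊑ ((∃t.⊤ ⊓ ∃t.∀r.A) ⊔ C)  ⇔  ((∀s.C ⊓ B) ⊓ ((∀t.⊥ ⊔ ∀t.∃r.¬A) ⊓ ¬C)) unsat w.r.t. T
   all branches close; clash {A, ¬A} at an ∃-successor
2. Hence (∀s.C ⊓ B) ⊑ ((∃t.⊤ ⊓ ∃t.∀r.A) ⊔ C): entailed.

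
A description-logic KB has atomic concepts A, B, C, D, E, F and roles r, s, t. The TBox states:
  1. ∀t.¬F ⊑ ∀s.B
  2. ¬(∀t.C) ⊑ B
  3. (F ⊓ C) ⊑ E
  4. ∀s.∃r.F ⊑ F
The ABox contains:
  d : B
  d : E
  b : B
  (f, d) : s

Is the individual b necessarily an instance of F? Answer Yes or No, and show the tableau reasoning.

1. b : F?  L(b) = {B} ∪ {¬F}
   open: L(b) ⊇ {B, ¬F, ∃s.∀r.¬F, ∃t.F} (+ ∃-successors) — b ∉ F possible
2. Hence b : F: not entailed.

No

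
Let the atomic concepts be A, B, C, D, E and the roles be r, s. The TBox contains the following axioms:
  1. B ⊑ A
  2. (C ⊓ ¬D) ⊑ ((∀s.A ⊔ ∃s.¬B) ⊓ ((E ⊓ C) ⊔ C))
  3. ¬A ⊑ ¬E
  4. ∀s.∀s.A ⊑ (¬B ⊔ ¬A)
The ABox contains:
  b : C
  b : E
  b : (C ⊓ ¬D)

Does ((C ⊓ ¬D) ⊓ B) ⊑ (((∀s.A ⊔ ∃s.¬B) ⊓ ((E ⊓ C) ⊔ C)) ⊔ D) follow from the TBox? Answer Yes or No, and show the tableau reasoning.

Yes

1. ((C ⊓ ¬D) ⊓ B) ⊑ (((∀s.A ⊔ ∃s.¬B) ⊓ ((E ⊓ C) ⊔ C)) ⊔ D)  ⇔  (((C ⊓ ¬D) ⊓ B) ⊓ (((∃s.¬A ⊓ ∀s.B) ⊔ ((¬E ⊔ ¬C) ⊓ ¬C)) ⊓ ¬D)) unsat w.r.t. T
   all branches close; clash {C, ¬C} at x₀
2. Hence ((C ⊓ ¬D) ⊓ B) ⊑ (((∀s.A ⊔ ∃s.¬B) ⊓ ((E ⊓ C) ⊔ C)) ⊔ D): entailed.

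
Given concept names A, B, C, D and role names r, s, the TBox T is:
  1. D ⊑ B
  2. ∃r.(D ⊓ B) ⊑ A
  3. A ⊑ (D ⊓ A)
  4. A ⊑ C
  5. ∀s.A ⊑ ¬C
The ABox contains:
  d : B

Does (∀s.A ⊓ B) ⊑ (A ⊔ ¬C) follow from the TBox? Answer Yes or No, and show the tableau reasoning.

1. (∀s.A ⊓ B) ⊑ (A ⊔ ¬C)  ⇔  ((∀s.A ⊓ B) ⊓ (¬A ⊓ C)) unsat w.r.t. T
   all branches close; clash {C, ¬C} at x₀
2. Hence (∀s.A ⊓ B) ⊑ (A ⊔ ¬C): entailed.

Yes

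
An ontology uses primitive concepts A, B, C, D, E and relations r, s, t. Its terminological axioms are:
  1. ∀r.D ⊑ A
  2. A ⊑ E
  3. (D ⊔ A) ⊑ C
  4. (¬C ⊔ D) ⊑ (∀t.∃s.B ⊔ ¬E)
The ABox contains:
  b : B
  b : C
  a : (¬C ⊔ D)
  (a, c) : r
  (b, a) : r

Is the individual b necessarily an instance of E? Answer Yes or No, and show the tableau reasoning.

No

1. b : E?  L(b) = {B, C} ∪ {¬E}
   open: L(b) ⊇ {B, C, ¬A, ¬D, ¬E, …} (+ ∃-successors) — b ∉ E possible
2. Hence b : E: not entailed.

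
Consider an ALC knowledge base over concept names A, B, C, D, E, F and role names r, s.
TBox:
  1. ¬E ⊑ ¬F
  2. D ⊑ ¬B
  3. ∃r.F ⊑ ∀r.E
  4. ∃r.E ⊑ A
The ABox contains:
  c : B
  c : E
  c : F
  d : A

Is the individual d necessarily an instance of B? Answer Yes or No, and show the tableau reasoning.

No

1. d : B?  L(d) = {A} ∪ {¬B}
   open: L(d) ⊇ {A, E, ¬B, ∀r.¬F} — d ∉ B possible
2. Hence d : B: not entailed.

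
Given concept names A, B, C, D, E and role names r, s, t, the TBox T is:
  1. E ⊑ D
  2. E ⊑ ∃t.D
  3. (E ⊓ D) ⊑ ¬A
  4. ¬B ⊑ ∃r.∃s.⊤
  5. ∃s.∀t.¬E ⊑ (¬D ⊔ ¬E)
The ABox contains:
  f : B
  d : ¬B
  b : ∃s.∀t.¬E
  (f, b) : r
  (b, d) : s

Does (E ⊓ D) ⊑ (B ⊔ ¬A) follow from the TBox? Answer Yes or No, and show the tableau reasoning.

1. (E ⊓ D) ⊑ (B ⊔ ¬A)  ⇔  ((E ⊓ D) ⊓ (¬B ⊓ A)) unsat w.r.t. T
   all branches close; clash {A, ¬A} at x₀
2. Hence (E ⊓ D) ⊑ (B ⊔ ¬A): entailed.

Yes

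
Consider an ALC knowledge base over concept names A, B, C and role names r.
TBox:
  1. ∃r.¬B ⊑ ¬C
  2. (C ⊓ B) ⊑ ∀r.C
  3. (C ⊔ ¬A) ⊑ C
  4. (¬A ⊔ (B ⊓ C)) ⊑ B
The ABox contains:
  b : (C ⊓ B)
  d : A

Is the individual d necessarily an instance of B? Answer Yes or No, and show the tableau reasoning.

No

1. d : B?  L(d) = {A} ∪ {¬B}
   open: L(d) ⊇ {A, ¬B, ¬C, ∀r.B} — d ∉ B possible
2. Hence d : B: not entailed.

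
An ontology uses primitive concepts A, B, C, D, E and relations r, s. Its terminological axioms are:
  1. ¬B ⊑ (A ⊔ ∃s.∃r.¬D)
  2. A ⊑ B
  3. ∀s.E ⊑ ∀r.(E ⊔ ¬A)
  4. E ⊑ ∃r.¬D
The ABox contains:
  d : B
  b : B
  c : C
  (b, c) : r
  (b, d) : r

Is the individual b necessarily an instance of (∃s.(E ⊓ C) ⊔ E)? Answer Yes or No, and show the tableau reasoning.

No

1. b : (∃s.(E ⊓ C) ⊔ E)?  L(b) = {B} ∪ {(∀s.(¬E ⊔ ¬C) ⊓ ¬E)}
   open: L(b) ⊇ {B, ¬E, ∀s.(¬E ⊔ ¬C), ∃s.¬E} (+ ∃-successors) — b ∉ (∃s.(E ⊓ C) ⊔ E) possible
2. Hence b : (∃s.(E ⊓ C) ⊔ E): not entailed.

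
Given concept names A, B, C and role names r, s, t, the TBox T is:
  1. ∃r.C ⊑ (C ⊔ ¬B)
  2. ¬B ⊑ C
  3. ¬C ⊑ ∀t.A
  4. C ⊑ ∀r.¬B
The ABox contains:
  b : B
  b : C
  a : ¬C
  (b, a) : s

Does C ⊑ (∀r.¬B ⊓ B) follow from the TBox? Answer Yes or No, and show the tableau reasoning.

1. C ⊑ (∀r.¬B ⊓ B)  ⇔  (C ⊓ (∃r.B ⊔ ¬B)) unsat w.r.t. T
   apply at x₀: C⊑∀r.¬B
   open: L(x₀) ⊇ {C, ¬B, ∀r.¬B, ∀r.¬C}
2. Hence C ⊑ (∀r.¬B ⊓ B): not entailed.

No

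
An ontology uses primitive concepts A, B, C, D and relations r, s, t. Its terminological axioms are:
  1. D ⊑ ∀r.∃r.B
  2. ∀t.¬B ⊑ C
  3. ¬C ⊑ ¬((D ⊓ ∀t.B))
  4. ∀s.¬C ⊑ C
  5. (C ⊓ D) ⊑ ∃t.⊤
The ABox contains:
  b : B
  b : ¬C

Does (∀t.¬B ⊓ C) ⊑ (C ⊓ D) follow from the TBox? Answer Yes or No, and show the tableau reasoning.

No

1. (∀t.¬B ⊓ C) ⊑ (C ⊓ D)  ⇔  ((∀t.¬B ⊓ C) ⊓ (¬C ⊔ ¬D)) unsat w.r.t. T
   open: L(x₀) ⊇ {C, ¬D, ∀t.¬B}
2. Hence (∀t.¬B ⊓ C) ⊑ (C ⊓ D): not entailed.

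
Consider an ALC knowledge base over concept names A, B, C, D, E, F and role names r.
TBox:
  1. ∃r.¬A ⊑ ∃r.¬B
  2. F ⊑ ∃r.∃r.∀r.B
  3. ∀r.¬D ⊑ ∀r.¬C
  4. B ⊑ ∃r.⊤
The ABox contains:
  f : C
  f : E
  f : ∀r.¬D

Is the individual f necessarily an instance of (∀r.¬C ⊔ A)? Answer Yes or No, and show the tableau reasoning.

1. f : (∀r.¬C ⊔ A)?  L(f) = {C, E, ∀r.¬D} ∪ {(∃r.C ⊓ ¬A)}
   clash {C, ¬C} at an ∃-successor — f ∈ (∀r.¬C ⊔ A)
2. Hence f : (∀r.¬C ⊔ A): entailed.

Yes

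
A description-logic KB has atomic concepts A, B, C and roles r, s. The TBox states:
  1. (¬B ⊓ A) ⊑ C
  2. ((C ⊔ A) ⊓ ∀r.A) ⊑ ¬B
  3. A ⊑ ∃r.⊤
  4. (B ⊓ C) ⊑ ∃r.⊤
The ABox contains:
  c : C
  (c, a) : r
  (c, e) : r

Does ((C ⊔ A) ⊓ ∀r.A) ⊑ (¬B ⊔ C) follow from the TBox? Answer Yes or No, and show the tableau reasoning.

1. ((C ⊔ A) ⊓ ∀r.A) ⊑ (¬B ⊔ C)  ⇔  (((C ⊔ A) ⊓ ∀r.A) ⊓ (B ⊓ ¬C)) unsat w.r.t. T
   all branches close; clash {C, ¬C} at x₀
2. Hence ((C ⊔ A) ⊓ ∀r.A) ⊑ (¬B ⊔ C): entailed.

Yes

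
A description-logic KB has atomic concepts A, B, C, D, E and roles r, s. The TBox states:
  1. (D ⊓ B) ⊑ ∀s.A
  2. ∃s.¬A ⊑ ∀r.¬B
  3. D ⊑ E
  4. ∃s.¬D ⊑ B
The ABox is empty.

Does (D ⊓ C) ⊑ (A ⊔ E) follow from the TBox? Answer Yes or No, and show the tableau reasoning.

1. (D ⊓ C) ⊑ (A ⊔ E)  ⇔  ((D ⊓ C) ⊓ (¬A ⊓ ¬E)) unsat w.r.t. T
   all branches close; clash {E, ¬E} at x₀
2. Hence (D ⊓ C) ⊑ (A ⊔ E): entailed.

Yes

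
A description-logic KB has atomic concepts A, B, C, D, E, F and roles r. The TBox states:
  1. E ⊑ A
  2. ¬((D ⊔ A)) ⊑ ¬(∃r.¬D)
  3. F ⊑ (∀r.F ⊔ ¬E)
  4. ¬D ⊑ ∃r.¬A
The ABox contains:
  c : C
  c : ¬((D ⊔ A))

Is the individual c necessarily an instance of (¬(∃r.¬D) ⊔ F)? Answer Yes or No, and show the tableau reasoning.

Yes

1. c : (¬(∃r.¬D) ⊔ F)?  L(c) = {C, ¬((D ⊔ A))} ∪ {(∃r.¬D ⊓ ¬F)}
   clash {A, ¬A} at c — c ∈ (¬(∃r.¬D) ⊔ F)
2. Hence c : (¬(∃r.¬D) ⊔ F): entailed.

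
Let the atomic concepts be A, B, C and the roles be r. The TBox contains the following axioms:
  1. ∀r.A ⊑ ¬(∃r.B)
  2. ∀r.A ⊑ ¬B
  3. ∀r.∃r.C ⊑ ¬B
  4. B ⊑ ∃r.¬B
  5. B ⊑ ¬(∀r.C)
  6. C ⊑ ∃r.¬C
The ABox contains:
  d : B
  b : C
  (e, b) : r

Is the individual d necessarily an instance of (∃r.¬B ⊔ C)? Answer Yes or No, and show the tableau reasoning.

1. d : (∃r.¬B ⊔ C)?  L(d) = {B} ∪ {(∀r.B ⊓ ¬C)}
   clash {B, ¬B} at d — d ∈ (∃r.¬B ⊔ C)
2. Hence d : (∃r.¬B ⊔ C): entailed.

Yes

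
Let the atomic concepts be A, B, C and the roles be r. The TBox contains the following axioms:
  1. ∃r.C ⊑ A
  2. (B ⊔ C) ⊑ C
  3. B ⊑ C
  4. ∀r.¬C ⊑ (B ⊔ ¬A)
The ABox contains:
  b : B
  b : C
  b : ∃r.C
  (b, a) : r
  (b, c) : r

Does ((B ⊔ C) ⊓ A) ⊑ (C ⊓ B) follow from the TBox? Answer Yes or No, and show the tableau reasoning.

No

1. ((B ⊔ C) ⊓ A) ⊑ (C ⊓ B)  ⇔  (((B ⊔ C) ⊓ A) ⊓ (¬C ⊔ ¬B)) unsat w.r.t. T
   apply at x₀: (B ⊔ C)⊑C
   open: L(x₀) ⊇ {A, C, ¬B, ∃r.C} (+ ∃-successors)
2. Hence ((B ⊔ C) ⊓ A) ⊑ (C ⊓ B): not entailed.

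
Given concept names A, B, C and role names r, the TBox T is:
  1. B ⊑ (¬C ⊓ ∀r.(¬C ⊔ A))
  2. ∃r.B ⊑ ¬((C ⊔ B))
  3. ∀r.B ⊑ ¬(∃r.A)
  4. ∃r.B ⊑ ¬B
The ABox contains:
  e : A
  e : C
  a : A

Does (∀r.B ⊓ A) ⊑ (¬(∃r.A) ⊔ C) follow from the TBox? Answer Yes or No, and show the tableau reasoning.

1. (∀r.B ⊓ A) ⊑ (¬(∃r.A) ⊔ C)  ⇔  ((∀r.B ⊓ A) ⊓ (∃r.A ⊓ ¬C)) unsat w.r.t. T
   all branches close; clash {A, ¬A} at an ∃-successor
2. Hence (∀r.B ⊓ A) ⊑ (¬(∃r.A) ⊔ C): entailed.

Yes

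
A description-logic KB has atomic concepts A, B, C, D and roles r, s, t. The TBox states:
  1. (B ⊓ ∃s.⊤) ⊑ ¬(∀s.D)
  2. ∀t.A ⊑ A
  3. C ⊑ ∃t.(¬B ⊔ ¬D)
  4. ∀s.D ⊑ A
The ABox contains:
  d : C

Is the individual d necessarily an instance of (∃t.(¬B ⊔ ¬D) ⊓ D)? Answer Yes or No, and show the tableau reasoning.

1. d : (∃t.(¬B ⊔ ¬D) ⊓ D)?  L(d) = {C} ∪ {(∀t.(B ⊓ D) ⊔ ¬D)}
   apply at d: C⊑∃t.(¬B ⊔ ¬D)
   open: L(d) ⊇ {C, ¬B, ¬D, ∃s.¬D, ∃t.(¬B ⊔ ¬D), …} (+ ∃-successors) — d ∉ (∃t.(¬B ⊔ ¬D) ⊓ D) possible
2. Hence d : (∃t.(¬B ⊔ ¬D) ⊓ D): not entailed.

No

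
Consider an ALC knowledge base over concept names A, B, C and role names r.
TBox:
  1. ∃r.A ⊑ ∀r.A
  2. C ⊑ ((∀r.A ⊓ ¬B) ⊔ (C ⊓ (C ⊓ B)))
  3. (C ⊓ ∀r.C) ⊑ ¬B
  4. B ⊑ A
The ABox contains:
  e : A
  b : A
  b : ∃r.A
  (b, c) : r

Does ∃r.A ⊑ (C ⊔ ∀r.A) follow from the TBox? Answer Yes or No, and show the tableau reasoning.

1. ∃r.A ⊑ (C ⊔ ∀r.A)  ⇔  (∃r.A ⊓ (¬C ⊓ ∃r.¬A)) unsat w.r.t. T
   all branches close; clash {A, ¬A} at an ∃-successor
2. Hence ∃r.A ⊑ (C ⊔ ∀r.A): entailed.

Yes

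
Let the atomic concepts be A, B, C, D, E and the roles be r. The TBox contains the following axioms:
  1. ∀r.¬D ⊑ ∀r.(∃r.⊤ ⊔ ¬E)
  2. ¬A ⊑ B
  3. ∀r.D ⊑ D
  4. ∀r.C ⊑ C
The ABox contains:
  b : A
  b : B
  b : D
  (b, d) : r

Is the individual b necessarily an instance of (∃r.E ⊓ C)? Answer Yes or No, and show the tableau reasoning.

No

1. b : (∃r.E ⊓ C)?  L(b) = {A, B, D} ∪ {(∀r.¬E ⊔ ¬C)}
   open: L(b) ⊇ {A, B, D, ∀r.¬E, ∃r.D, …} (+ ∃-successors) — b ∉ (∃r.E ⊓ C) possible
2. Hence b : (∃r.E ⊓ C): not entailed.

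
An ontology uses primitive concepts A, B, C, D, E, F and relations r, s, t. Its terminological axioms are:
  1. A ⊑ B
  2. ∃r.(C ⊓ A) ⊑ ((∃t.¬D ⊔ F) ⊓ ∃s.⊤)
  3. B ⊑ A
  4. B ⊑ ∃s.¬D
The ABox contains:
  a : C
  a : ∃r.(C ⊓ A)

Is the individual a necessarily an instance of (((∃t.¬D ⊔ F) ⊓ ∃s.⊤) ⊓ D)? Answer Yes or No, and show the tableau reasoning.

No

1. a : (((∃t.¬D ⊔ F) ⊓ ∃s.⊤) ⊓ D)?  L(a) = {C, ∃r.(C ⊓ A)} ∪ {(((∀t.D ⊓ ¬F) ⊔ ∀s.⊥) ⊔ ¬D)}
   apply at a: ∃r.(C ⊓ A)⊑((∃t.¬D ⊔ F) ⊓ ∃s.⊤)
   open: L(a) ⊇ {C, ¬A, ¬B, ¬D, ∃r.(C ⊓ A), …} (+ ∃-successors) — a ∉ (((∃t.¬D ⊔ F) ⊓ ∃s.⊤) ⊓ D) possible
2. Hence a : (((∃t.¬D ⊔ F) ⊓ ∃s.⊤) ⊓ D): not entailed.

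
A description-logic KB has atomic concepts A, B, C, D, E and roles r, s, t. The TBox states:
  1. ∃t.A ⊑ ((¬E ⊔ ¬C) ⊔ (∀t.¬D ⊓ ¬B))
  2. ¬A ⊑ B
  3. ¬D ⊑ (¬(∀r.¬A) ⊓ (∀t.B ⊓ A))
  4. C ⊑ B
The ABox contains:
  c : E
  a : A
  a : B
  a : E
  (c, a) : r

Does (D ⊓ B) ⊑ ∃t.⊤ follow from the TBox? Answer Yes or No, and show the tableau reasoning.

1. (D ⊓ B) ⊑ ∃t.⊤  ⇔  ((D ⊓ B) ⊓ ∀t.⊥) unsat w.r.t. T
   open: L(x₀) ⊇ {B, D, ∀t.¬A, ∀t.⊥}
2. Hence (D ⊓ B) ⊑ ∃t.⊤: not entailed.

No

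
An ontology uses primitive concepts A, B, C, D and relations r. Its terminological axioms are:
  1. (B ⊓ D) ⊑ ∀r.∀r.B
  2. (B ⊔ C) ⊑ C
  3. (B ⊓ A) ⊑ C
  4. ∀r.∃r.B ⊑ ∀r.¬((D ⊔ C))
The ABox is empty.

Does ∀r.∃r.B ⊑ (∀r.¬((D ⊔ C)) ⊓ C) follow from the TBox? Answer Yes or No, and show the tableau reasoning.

No

1. ∀r.∃r.B ⊑ (∀r.¬((D ⊔ C)) ⊓ C)  ⇔  (∀r.∃r.B ⊓ (∃r.(D ⊔ C) ⊔ ¬C)) unsat w.r.t. T
   apply at x₀: ∀r.∃r.B⊑∀r.¬((D ⊔ C))
   open: L(x₀) ⊇ {¬B, ¬C, ∀r.(¬D ⊓ ¬C), ∀r.∃r.B}
2. Hence ∀r.∃r.B ⊑ (∀r.¬((D ⊔ C)) ⊓ C): not entailed.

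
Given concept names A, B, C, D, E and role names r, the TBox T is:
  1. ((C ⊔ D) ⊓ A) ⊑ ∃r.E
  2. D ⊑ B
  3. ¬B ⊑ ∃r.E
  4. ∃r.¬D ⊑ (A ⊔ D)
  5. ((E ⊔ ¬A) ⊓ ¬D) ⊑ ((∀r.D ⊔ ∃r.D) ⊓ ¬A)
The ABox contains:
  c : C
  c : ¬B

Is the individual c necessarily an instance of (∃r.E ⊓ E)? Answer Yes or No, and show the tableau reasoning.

No

1. c : (∃r.E ⊓ E)?  L(c) = {C, ¬B} ∪ {(∀r.¬E ⊔ ¬E)}
   apply at c: ¬B⊑∃r.E
   open: L(c) ⊇ {A, C, ¬B, ¬D, ¬E, …} (+ ∃-successors) — c ∉ (∃r.E ⊓ E) possible
2. Hence c : (∃r.E ⊓ E): not entailed.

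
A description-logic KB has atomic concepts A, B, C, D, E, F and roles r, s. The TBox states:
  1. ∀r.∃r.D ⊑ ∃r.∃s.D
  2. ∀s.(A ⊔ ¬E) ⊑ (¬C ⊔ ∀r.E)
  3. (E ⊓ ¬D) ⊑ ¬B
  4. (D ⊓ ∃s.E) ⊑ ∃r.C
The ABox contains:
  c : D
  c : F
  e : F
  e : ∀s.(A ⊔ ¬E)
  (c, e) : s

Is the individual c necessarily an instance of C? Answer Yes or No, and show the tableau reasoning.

No

1. c : C?  L(c) = {D, F} ∪ {¬C}
   open: L(c) ⊇ {D, F, ¬C, ∀s.¬E, ∃r.∀r.¬D} (+ ∃-successors) — c ∉ C possible
2. Hence c : C: not entailed.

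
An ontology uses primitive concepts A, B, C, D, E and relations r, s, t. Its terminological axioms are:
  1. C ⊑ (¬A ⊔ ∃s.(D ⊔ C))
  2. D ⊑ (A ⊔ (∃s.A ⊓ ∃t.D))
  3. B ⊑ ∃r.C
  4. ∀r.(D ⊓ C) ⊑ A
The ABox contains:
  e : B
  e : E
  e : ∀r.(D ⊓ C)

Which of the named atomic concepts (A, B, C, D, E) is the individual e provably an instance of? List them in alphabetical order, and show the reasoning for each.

{A, B, E}

1. e : A?  L(e) = {B, E, ∀r.(D ⊓ C)} ∪ {¬A}
   clash {A, ¬A} at e — e ∈ A
2. e : B?  L(e) = {B, E, ∀r.(D ⊓ C)} ∪ {¬B}
   clash {B, ¬B} at e — e ∈ B
3. e : C?  L(e) = {B, E, ∀r.(D ⊓ C)} ∪ {¬C}
   apply at e: B⊑∃r.C; ∀r.(D ⊓ C)⊑A
   open: L(e) ⊇ {A, B, E, ¬C, ¬D, …} (+ ∃-successors) — e ∉ C possible
4. e : D?  L(e) = {B, E, ∀r.(D ⊓ C)} ∪ {¬D}
   apply at e: B⊑∃r.C; ∀r.(D ⊓ C)⊑A
   open: L(e) ⊇ {A, B, E, ¬C, ¬D, …} (+ ∃-successors) — e ∉ D possible
5. e : E?  L(e) = {B, E, ∀r.(D ⊓ C)} ∪ {¬E}
   clash {E, ¬E} at e — e ∈ E
6. Entailed for e: {A, B, E}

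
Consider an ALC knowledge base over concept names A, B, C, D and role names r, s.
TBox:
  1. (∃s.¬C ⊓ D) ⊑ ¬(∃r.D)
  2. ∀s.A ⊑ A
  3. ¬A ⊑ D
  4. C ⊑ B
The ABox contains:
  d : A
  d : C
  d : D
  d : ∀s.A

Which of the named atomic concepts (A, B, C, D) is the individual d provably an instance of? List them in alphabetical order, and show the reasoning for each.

{A, B, C, D}

1. d : A?  L(d) = {A, C, D, ∀s.A} ∪ {¬A}
   clash {A, ¬A} at d — d ∈ A
2. d : B?  L(d) = {A, C, D, ∀s.A} ∪ {¬B}
   clash {B, ¬B} at d — d ∈ B
3. d : C?  L(d) = {A, C, D, ∀s.A} ∪ {¬C}
   clash {C, ¬C} at d — d ∈ C
4. d : D?  L(d) = {A, C, D, ∀s.A} ∪ {¬D}
   clash {D, ¬D} at d — d ∈ D
5. Entailed for d: {A, B, C, D}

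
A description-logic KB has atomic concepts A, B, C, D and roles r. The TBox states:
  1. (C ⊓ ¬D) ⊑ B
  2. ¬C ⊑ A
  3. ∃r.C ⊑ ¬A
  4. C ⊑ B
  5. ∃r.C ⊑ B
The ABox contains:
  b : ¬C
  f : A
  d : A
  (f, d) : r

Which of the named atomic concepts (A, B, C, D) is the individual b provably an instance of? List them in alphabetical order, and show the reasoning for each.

1. b : A?  L(b) = {¬C} ∪ {¬A}
   clash {A, ¬A} at b — b ∈ A
2. b : B?  L(b) = {¬C} ∪ {¬B}
   apply at b: ¬C⊑A
   open: L(b) ⊇ {A, ¬B, ¬C, ∀r.¬C} — b ∉ B possible
3. b : C?  L(b) = {¬C} ∪ {¬C}
   apply at b: ¬C⊑A
   open: L(b) ⊇ {A, ¬C, ∀r.¬C} — b ∉ C possible
4. b : D?  L(b) = {¬C} ∪ {¬D}
   apply at b: ¬C⊑A
   open: L(b) ⊇ {A, ¬C, ¬D, ∀r.¬C} — b ∉ D possible
5. Entailed for b: {A}

{A}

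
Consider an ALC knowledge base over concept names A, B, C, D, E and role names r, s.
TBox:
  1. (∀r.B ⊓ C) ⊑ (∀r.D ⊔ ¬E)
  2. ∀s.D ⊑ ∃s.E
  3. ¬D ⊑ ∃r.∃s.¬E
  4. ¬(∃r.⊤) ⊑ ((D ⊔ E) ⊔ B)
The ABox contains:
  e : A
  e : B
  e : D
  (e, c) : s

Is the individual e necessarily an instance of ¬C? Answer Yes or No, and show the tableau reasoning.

No

1. e : ¬C?  L(e) = {A, B, D} ∪ {C}
   open: L(e) ⊇ {A, B, C, D, ∃r.¬B, …} (+ ∃-successors) — e ∉ ¬C possible
2. Hence e : ¬C: not entailed.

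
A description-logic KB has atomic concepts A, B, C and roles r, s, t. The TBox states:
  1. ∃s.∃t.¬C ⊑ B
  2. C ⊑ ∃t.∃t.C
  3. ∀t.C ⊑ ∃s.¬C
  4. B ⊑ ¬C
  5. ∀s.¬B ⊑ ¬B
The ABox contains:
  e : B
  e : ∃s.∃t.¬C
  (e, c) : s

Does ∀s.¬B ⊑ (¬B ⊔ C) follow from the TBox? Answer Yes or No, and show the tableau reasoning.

Yes

1. ∀s.¬B ⊑ (¬B ⊔ C)  ⇔  (∀s.¬B ⊓ (B ⊓ ¬C)) unsat w.r.t. T
   all branches close; clash {B, ¬B} at x₀
2. Hence ∀s.¬B ⊑ (¬B ⊔ C): entailed.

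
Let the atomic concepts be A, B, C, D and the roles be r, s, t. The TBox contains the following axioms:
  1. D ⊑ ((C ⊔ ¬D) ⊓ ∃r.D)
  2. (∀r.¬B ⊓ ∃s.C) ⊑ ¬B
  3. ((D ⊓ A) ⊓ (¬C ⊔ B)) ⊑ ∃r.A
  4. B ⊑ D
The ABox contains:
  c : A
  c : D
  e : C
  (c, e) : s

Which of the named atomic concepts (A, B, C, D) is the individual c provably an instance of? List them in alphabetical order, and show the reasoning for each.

{A, C, D}

1. c : A?  L(c) = {A, D} ∪ {¬A}
   clash {A, ¬A} at c — c ∈ A
2. c : B?  L(c) = {A, D} ∪ {¬B}
   apply at c: D⊑((C ⊔ ¬D) ⊓ ∃r.D)
   open: L(c) ⊇ {A, C, D, ¬B, ∃r.D} (+ ∃-successors) — c ∉ B possible
3. c : C?  L(c) = {A, D} ∪ {¬C}
   clash {D, ¬D} at c — c ∈ C
4. c : D?  L(c) = {A, D} ∪ {¬D}
   clash {D, ¬D} at c — c ∈ D
5. Entailed for c: {A, C, D}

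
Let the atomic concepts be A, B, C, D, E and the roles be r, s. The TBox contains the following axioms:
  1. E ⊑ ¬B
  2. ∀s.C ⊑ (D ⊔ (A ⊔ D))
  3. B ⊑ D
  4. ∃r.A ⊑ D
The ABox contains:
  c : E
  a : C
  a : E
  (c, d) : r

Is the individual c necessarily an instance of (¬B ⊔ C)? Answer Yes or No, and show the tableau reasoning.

1. c : (¬B ⊔ C)?  L(c) = {E} ∪ {(B ⊓ ¬C)}
   clash {B, ¬B} at c — c ∈ (¬B ⊔ C)
2. Hence c : (¬B ⊔ C): entailed.

Yes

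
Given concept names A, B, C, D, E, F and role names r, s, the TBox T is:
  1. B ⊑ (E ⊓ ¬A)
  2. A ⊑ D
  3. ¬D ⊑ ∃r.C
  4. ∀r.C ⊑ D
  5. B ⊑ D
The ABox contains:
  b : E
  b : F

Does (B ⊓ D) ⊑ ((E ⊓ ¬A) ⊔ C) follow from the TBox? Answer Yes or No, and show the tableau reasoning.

Yes

1. (B ⊓ D) ⊑ ((E ⊓ ¬A) ⊔ C)  ⇔  ((B ⊓ D) ⊓ ((¬E ⊔ A) ⊓ ¬C)) unsat w.r.t. T
   all branches close; clash {A, ¬A} at x₀
2. Hence (B ⊓ D) ⊑ ((E ⊓ ¬A) ⊔ C): entailed.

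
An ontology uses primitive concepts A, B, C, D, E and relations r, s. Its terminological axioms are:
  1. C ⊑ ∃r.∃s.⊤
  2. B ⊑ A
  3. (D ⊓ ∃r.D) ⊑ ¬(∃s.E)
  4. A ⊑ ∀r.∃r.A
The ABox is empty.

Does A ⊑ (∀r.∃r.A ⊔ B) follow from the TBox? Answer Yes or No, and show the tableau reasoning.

Yes

1. A ⊑ (∀r.∃r.A ⊔ B)  ⇔  (A ⊓ (∃r.∀r.¬A ⊓ ¬B)) unsat w.r.t. T
   all branches close; clash {A, ¬A} at an ∃-successor
2. Hence A ⊑ (∀r.∃r.A ⊔ B): entailed.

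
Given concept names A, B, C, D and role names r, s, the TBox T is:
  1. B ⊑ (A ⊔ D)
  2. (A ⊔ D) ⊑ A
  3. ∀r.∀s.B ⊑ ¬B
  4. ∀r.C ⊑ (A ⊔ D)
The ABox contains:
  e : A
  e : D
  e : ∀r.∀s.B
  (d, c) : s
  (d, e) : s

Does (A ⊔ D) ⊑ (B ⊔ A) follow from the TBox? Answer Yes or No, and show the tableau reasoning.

1. (A ⊔ D) ⊑ (B ⊔ A)  ⇔  ((A ⊔ D) ⊓ (¬B ⊓ ¬A)) unsat w.r.t. T
   all branches close; clash {A, ¬A} at x₀
2. Hence (A ⊔ D) ⊑ (B ⊔ A): entailed.

Yes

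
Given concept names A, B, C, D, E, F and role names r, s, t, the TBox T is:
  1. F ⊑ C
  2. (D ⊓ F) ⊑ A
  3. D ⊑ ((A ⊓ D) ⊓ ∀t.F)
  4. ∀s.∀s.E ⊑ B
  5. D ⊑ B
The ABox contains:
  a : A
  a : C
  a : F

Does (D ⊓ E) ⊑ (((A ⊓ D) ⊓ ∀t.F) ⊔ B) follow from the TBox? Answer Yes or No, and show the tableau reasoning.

Yes

1. (D ⊓ E) ⊑ (((A ⊓ D) ⊓ ∀t.F) ⊔ B)  ⇔  ((D ⊓ E) ⊓ (((¬A ⊔ ¬D) ⊔ ∃t.¬F) ⊓ ¬B)) unsat w.r.t. T
   all branches close; clash {B, ¬B} at x₀
2. Hence (D ⊓ E) ⊑ (((A ⊓ D) ⊓ ∀t.F) ⊔ B): entailed.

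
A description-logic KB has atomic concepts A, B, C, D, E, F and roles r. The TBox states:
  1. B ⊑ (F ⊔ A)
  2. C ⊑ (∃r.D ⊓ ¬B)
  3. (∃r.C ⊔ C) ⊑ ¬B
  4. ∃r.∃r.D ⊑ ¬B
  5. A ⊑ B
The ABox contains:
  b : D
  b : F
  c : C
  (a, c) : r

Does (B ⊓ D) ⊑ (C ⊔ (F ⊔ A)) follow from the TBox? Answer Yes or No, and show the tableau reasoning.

1. (B ⊓ D) ⊑ (C ⊔ (F ⊔ A))  ⇔  ((B ⊓ D) ⊓ (¬C ⊓ (¬F ⊓ ¬A))) unsat w.r.t. T
   all branches close; clash {A, ¬A} at x₀
2. Hence (B ⊓ D) ⊑ (C ⊔ (F ⊔ A)): entailed.

Yes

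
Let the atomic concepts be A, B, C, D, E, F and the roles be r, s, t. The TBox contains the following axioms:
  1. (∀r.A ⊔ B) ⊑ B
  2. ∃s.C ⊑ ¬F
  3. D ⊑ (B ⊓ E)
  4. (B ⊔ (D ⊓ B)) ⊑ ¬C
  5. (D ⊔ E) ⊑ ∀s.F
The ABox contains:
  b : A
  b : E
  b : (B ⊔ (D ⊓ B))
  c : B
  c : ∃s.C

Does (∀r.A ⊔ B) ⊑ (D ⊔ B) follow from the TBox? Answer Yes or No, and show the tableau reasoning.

Yes

1. (∀r.A ⊔ B) ⊑ (D ⊔ B)  ⇔  ((∀r.A ⊔ B) ⊓ (¬D ⊓ ¬B)) unsat w.r.t. T
   all branches close; clash {B, ¬B} at x₀
2. Hence (∀r.A ⊔ B) ⊑ (D ⊔ B): entailed.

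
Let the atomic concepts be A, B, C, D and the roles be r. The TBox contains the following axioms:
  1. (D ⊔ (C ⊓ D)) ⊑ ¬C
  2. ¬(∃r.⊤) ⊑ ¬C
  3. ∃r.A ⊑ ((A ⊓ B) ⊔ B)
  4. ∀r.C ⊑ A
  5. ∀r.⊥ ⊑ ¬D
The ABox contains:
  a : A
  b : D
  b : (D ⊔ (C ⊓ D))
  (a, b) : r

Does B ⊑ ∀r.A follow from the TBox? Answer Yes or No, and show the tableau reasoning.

No

1. B ⊑ ∀r.A  ⇔  (B ⊓ ∃r.¬A) unsat w.r.t. T
   open: L(x₀) ⊇ {B, ¬D, ∀r.¬A, ∃r.¬A, ∃r.¬C, …} (+ ∃-successors)
2. Hence B ⊑ ∀r.A: not entailed.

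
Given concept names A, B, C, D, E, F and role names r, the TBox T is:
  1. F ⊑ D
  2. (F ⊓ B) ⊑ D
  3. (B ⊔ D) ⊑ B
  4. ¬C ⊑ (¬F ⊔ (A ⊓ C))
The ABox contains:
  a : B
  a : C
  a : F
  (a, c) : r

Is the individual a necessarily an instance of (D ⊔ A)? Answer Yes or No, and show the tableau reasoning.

1. a : (D ⊔ A)?  L(a) = {B, C, F} ∪ {(¬D ⊓ ¬A)}
   clash {D, ¬D} at a — a ∈ (D ⊔ A)
2. Hence a : (D ⊔ A): entailed.

Yes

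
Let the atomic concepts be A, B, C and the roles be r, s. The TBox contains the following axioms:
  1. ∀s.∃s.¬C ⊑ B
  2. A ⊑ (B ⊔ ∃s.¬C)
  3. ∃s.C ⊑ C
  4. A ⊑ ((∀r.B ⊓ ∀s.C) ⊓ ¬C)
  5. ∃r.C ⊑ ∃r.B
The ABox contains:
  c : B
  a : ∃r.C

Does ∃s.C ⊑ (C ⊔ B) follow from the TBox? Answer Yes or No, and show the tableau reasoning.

1. ∃s.C ⊑ (C ⊔ B)  ⇔  (∃s.C ⊓ (¬C ⊓ ¬B)) unsat w.r.t. T
   all branches close; clash {C, ¬C} at x₀
2. Hence ∃s.C ⊑ (C ⊔ B): entailed.

Yes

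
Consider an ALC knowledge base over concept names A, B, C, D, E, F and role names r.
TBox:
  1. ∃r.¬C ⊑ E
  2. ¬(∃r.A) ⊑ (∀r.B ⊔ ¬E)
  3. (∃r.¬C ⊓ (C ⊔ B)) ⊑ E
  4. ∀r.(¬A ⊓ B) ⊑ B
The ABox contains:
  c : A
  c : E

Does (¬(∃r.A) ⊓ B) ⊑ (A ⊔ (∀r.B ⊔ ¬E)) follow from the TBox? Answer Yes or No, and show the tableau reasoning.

Yes

1. (¬(∃r.A) ⊓ B) ⊑ (A ⊔ (∀r.B ⊔ ¬E))  ⇔  ((∀r.¬A ⊓ B) ⊓ (¬A ⊓ (∃r.¬B ⊓ E))) unsat w.r.t. T
   all branches close; clash {E, ¬E} at x₀
2. Hence (¬(∃r.A) ⊓ B) ⊑ (A ⊔ (∀r.B ⊔ ¬E)): entailed.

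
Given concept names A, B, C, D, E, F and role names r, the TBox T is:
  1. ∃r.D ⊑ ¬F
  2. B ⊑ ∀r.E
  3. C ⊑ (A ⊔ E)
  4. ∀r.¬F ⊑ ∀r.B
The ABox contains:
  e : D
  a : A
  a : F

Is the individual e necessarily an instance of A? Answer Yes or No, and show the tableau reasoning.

No

1. e : A?  L(e) = {D} ∪ {¬A}
   open: L(e) ⊇ {D, ¬A, ¬B, ¬C, ∀r.¬D, …} (+ ∃-successors) — e ∉ A possible
2. Hence e : A: not entailed.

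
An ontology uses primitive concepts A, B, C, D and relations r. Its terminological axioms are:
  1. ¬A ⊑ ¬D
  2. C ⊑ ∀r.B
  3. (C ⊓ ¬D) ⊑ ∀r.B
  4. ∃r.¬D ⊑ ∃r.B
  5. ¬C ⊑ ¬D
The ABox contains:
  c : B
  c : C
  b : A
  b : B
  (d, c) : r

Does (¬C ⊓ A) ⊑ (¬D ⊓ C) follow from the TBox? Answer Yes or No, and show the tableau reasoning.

1. (¬C ⊓ A) ⊑ (¬D ⊓ C)  ⇔  ((¬C ⊓ A) ⊓ (D ⊔ ¬C)) unsat w.r.t. T
   apply at x₀: ¬C⊑¬D
   open: L(x₀) ⊇ {A, ¬C, ¬D, ∀r.D}
2. Hence (¬C ⊓ A) ⊑ (¬D ⊓ C): not entailed.

No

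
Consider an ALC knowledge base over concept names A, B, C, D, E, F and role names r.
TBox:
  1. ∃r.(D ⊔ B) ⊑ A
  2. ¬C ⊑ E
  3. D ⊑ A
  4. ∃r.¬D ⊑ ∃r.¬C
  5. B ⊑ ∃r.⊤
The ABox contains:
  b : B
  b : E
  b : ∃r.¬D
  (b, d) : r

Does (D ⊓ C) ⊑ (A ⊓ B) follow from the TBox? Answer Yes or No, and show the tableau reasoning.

1. (D ⊓ C) ⊑ (A ⊓ B)  ⇔  ((D ⊓ C) ⊓ (¬A ⊔ ¬B)) unsat w.r.t. T
   apply at x₀: D⊑A
   open: L(x₀) ⊇ {A, C, D, ¬B, ∀r.D}
2. Hence (D ⊓ C) ⊑ (A ⊓ B): not entailed.

No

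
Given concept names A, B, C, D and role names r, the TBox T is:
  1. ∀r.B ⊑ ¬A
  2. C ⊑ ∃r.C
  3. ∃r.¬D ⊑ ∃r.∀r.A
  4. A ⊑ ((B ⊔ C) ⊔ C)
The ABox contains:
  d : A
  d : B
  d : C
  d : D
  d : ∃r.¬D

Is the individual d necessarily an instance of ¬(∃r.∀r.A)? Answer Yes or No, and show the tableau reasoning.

No

1. d : ¬(∃r.∀r.A)?  L(d) = {A, B, C, D, ∃r.¬D} ∪ {∃r.∀r.A}
   apply at d: C⊑∃r.C; A⊑((B ⊔ C) ⊔ C)
   open: L(d) ⊇ {A, B, C, D, ∃r.C, …} (+ ∃-successors) — d ∉ ¬(∃r.∀r.A) possible
2. Hence d : ¬(∃r.∀r.A): not entailed.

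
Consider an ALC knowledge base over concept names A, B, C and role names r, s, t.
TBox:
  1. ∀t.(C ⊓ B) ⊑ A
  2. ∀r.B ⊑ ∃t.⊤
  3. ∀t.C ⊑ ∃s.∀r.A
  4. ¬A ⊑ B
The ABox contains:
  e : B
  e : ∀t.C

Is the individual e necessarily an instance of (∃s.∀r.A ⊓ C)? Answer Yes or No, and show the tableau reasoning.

1. e : (∃s.∀r.A ⊓ C)?  L(e) = {B, ∀t.C} ∪ {(∀s.∃r.¬A ⊔ ¬C)}
   apply at e: ∀t.C⊑∃s.∀r.A
   open: L(e) ⊇ {B, ¬C, ∀t.C, ∃r.¬B, ∃s.∀r.A, …} (+ ∃-successors) — e ∉ (∃s.∀r.A ⊓ C) possible
2. Hence e : (∃s.∀r.A ⊓ C): not entailed.

No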